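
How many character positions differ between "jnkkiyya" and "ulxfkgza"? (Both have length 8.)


String 1: 'jnkkiyya'
String 2: 'ulxfkgza'
Compare each position: pos 0: 'j'!='u', pos 1: 'n'!='l', pos 2: 'k'!='x', pos 3: 'k'!='f', pos 4: 'i'!='k', pos 5: 'y'!='g', pos 6: 'y'!='z', pos 7: 'a'=='a'
Differing positions: 7
Hamming distance: 7


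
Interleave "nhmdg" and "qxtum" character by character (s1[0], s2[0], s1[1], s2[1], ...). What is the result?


String 1: 'nhmdg'
String 2: 'qxtum'
Operation: alternate characters
Pairs: 'n'+'q', 'h'+'x', 'm'+'t', 'd'+'u', 'g'+'m'
Result: nqhxmtdugm


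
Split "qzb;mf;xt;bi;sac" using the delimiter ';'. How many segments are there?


Input string: 'qzb;mf;xt;bi;sac'
Delimiter: ';'
Split result: 'qzb', 'mf', 'xt', 'bi', 'sac'
Number of parts: 5


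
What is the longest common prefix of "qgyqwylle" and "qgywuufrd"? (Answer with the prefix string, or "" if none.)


String 1: 'qgyqwylle'
String 2: 'qgywuufrd'
Compare position by position:
pos 0: 'q' vs 'q' match
pos 1: 'g' vs 'g' match
pos 2: 'y' vs 'y' match
pos 3: 'q' vs 'w' differ -> stop
Longest common prefix: "qgy" (length 3)


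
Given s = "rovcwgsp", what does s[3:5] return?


Input string: 'rovcwgsp'
Operation: slice [3:5]
Extract characters: s[3]='c', s[4]='w'
Result: cw


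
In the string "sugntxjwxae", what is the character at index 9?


Input string: 'sugntxjwxae'
Operation: get character at index 9
Index mapping: s[0]='s', s[1]='u', s[2]='g', s[3]='n', s[4]='t', s[5]='x', s[6]='j', s[7]='w', s[8]='x', s[9]='a'
Result: 'a'


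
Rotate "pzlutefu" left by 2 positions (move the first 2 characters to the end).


Input: 'pzlutefu', shift = 2
Operation: split at index 2 and swap parts
Front part s[0:2] = 'pz'
Back part s[2:] = 'lutefu'
Rotated = back + front = 'lutefu' + 'pz'
Result: lutefupz


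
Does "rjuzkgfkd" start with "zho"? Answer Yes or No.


Input string: 'rjuzkgfkd'
Prefix to check: 'zho'
First 3 characters of input: 'rju'
Match: False
Result: No


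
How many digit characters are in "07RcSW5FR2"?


Input string: '07RcSW5FR2'
Operation: count digit characters (0-9)
Scan: '0'(digit), '7'(digit), 'R', 'c', 'S', 'W', '5'(digit), 'F', 'R', '2'(digit)
Digits found: 4
Result: 4


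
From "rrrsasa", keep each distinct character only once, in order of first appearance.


Input: 'rrrsasa'
Operation: keep first occurrence of each character
Scan: s[0]='r' new -> keep; s[1]='r' seen -> skip; s[2]='r' seen -> skip; s[3]='s' new -> keep; s[4]='a' new -> keep; s[5]='s' seen -> skip; s[6]='a' seen -> skip
Result: rsa


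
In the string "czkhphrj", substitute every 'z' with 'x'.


Input string: 'czkhphrj'
Operation: replace 'z' with 'x'
Positions of 'z': 1
After replacement: cxkhphrj


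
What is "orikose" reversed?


Input string: 'orikose'
Operation: reverse character order
Original order: 'o' -> 'r' -> 'i' -> 'k' -> 'o' -> 's' -> 'e'
Reversed order: 'e' -> 's' -> 'o' -> 'k' -> 'i' -> 'r' -> 'o'
Result: esokiro


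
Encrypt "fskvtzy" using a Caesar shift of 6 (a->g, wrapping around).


Input: 'fskvtzy', shift = 6
Operation: for each letter, (position + 6) mod 26
Mapping: 'f'(5+6=11)->'l', 's'(18+6=24)->'y', 'k'(10+6=16)->'q', 'v'(21+6=27, 27 mod 26=1)->'b', 't'(19+6=25)->'z', 'z'(25+6=31, 31 mod 26=5)->'f', 'y'(24+6=30, 30 mod 26=4)->'e'
Result: lyqbzfe


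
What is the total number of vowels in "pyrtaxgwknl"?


Input string: 'pyrtaxgwknl'
Operation: count vowels (a, e, i, o, u)
Scan: s[0]='p', s[1]='y', s[2]='r', s[3]='t', s[4]='a' (vowel), s[5]='x', s[6]='g', s[7]='w', s[8]='k', s[9]='n', s[10]='l'
Vowels found: 1
Result: 1


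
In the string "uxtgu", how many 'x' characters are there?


Input string: 'uxtgu'
Target character: 'x'
Scan each position: s[1]='x'
Matches found at indices: 1
Total: 1


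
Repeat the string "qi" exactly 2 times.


Input string: 'qi'
Operation: repeat 2 times
Concatenation: 'qi' + 'qi'
Result: qiqi


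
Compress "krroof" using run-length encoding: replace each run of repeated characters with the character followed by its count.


Input: 'krroof'
Operation: identify consecutive runs
Runs: 'k' -> k1, 'rr' -> r2, 'oo' -> o2, 'f' -> f1
Encoded: k1r2o2f1


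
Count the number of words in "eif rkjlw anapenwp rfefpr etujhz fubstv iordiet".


Input string: 'eif rkjlw anapenwp rfefpr etujhz fubstv iordiet'
Operation: split by spaces
Words found: 'eif', 'rkjlw', 'anapenwp', 'rfefpr', 'etujhz', 'fubstv', 'iordiet'
Word count: 7


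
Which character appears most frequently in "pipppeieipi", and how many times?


Input: 'pipppeieipi'
Operation: tally each character
Counts: 'e':2, 'i':4, 'p':5
Maximum: 'p' appears 5 times


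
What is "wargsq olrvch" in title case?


Input string: 'wargsq olrvch'
Operation: capitalize first letter of each word
Word transformations: 'wargsq'->'Wargsq', 'olrvch'->'Olrvch'
Result: Wargsq Olrvch


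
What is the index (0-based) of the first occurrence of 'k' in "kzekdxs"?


Input string: 'kzekdxs'
Target: 'k'
Scanning left to right: s[0]='k'
First match at index: 0


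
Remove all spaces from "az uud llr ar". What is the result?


Input string: 'az uud llr ar'
Operation: remove all spaces
Words: 'az', 'uud', 'llr', 'ar'
Join without spaces: azuudllrar


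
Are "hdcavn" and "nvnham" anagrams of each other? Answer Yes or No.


String 1: 'hdcavn' -> sorted: 'acdhnv'
String 2: 'nvnham' -> sorted: 'ahmnnv'
Compare sorted forms: 'acdhnv' != 'ahmnnv'
Anagram: No


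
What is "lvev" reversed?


Input string: 'lvev'
Operation: reverse character order
Original order: 'l' -> 'v' -> 'e' -> 'v'
Reversed order: 'v' -> 'e' -> 'v' -> 'l'
Result: vevl


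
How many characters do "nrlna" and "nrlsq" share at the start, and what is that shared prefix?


String 1: 'nrlna'
String 2: 'nrlsq'
Compare position by position:
pos 0: 'n' vs 'n' match
pos 1: 'r' vs 'r' match
pos 2: 'l' vs 'l' match
pos 3: 'n' vs 's' differ -> stop
Longest common prefix: "nrl" (length 3)


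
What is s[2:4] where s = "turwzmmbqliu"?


Input string: 'turwzmmbqliu'
Operation: slice [2:4]
Extract characters: s[2]='r', s[3]='w'
Result: rw


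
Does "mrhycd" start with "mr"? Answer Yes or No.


Input string: 'mrhycd'
Prefix to check: 'mr'
First 2 characters of input: 'mr'
Match: True
Result: Yes


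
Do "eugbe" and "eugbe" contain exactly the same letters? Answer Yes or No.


String 1: 'eugbe' -> sorted: 'beegu'
String 2: 'eugbe' -> sorted: 'beegu'
Compare sorted forms: 'beegu' == 'beegu'
Anagram: Yes


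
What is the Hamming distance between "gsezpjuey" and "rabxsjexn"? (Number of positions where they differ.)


String 1: 'gsezpjuey'
String 2: 'rabxsjexn'
Compare each position: pos 0: 'g'!='r', pos 1: 's'!='a', pos 2: 'e'!='b', pos 3: 'z'!='x', pos 4: 'p'!='s', pos 5: 'j'=='j', pos 6: 'u'!='e', pos 7: 'e'!='x', pos 8: 'y'!='n'
Differing positions: 8
Hamming distance: 8


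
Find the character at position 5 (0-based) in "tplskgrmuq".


Input string: 'tplskgrmuq'
Operation: get character at index 5
Index mapping: s[0]='t', s[1]='p', s[2]='l', s[3]='s', s[4]='k', s[5]='g'
Result: 'g'


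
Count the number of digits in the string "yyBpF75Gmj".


Input string: 'yyBpF75Gmj'
Operation: count digit characters (0-9)
Scan: 'y', 'y', 'B', 'p', 'F', '7'(digit), '5'(digit), 'G', 'm', 'j'
Digits found: 2
Result: 2


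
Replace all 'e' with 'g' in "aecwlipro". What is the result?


Input string: 'aecwlipro'
Operation: replace 'e' with 'g'
Positions of 'e': 1
After replacement: agcwlipro


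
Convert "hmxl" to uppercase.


Input string: 'hmxl'
Operation: convert each letter to uppercase
Mapping: 'h'->'H', 'm'->'M', 'x'->'X', 'l'->'L'
Result: HMXL


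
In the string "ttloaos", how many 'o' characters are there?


Input string: 'ttloaos'
Target character: 'o'
Scan each position: s[3]='o', s[5]='o'
Matches found at indices: 3, 5
Total: 2


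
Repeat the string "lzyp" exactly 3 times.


Input string: 'lzyp'
Operation: repeat 3 times
Concatenation: 'lzyp' + 'lzyp' + 'lzyp'
Result: lzyplzyplzyp


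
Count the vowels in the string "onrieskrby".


Input string: 'onrieskrby'
Operation: count vowels (a, e, i, o, u)
Scan: s[0]='o' (vowel), s[1]='n', s[2]='r', s[3]='i' (vowel), s[4]='e' (vowel), s[5]='s', s[6]='k', s[7]='r', s[8]='b', s[9]='y'
Vowels found: 3
Result: 3


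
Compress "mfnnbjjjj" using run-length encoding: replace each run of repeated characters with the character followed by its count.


Input: 'mfnnbjjjj'
Operation: identify consecutive runs
Runs: 'm' -> m1, 'f' -> f1, 'nn' -> n2, 'b' -> b1, 'jjjj' -> j4
Encoded: m1f1n2b1j4


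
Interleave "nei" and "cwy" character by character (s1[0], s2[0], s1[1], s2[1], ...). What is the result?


String 1: 'nei'
String 2: 'cwy'
Operation: alternate characters
Pairs: 'n'+'c', 'e'+'w', 'i'+'y'
Result: ncewiy


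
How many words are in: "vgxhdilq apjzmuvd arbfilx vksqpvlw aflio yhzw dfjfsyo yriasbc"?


Input string: 'vgxhdilq apjzmuvd arbfilx vksqpvlw aflio yhzw dfjfsyo yriasbc'
Operation: split by spaces
Words found: 'vgxhdilq', 'apjzmuvd', 'arbfilx', 'vksqpvlw', 'aflio', 'yhzw', 'dfjfsyo', 'yriasbc'
Word count: 8


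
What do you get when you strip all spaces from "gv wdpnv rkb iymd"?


Input string: 'gv wdpnv rkb iymd'
Operation: remove all spaces
Words: 'gv', 'wdpnv', 'rkb', 'iymd'
Join without spaces: gvwdpnvrkbiymd


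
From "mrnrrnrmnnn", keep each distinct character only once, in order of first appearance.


Input: 'mrnrrnrmnnn'
Operation: keep first occurrence of each character
Scan: s[0]='m' new -> keep; s[1]='r' new -> keep; s[2]='n' new -> keep; s[3]='r' seen -> skip; s[4]='r' seen -> skip; s[5]='n' seen -> skip; s[6]='r' seen -> skip; s[7]='m' seen -> skip; s[8]='n' seen -> skip; s[9]='n' seen -> skip; s[10]='n' seen -> skip
Result: mrn


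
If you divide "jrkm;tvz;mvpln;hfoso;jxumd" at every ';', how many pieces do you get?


Input string: 'jrkm;tvz;mvpln;hfoso;jxumd'
Delimiter: ';'
Split result: 'jrkm', 'tvz', 'mvpln', 'hfoso', 'jxumd'
Number of parts: 5


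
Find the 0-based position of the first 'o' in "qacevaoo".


Input string: 'qacevaoo'
Target: 'o'
Scanning left to right: s[0]='q', s[1]='a', s[2]='c', s[3]='e', s[4]='v', s[5]='a', s[6]='o'
First match at index: 6


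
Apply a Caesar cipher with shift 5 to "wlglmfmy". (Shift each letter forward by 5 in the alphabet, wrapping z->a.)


Input: 'wlglmfmy', shift = 5
Operation: for each letter, (position + 5) mod 26
Mapping: 'w'(22+5=27, 27 mod 26=1)->'b', 'l'(11+5=16)->'q', 'g'(6+5=11)->'l', 'l'(11+5=16)->'q', 'm'(12+5=17)->'r', 'f'(5+5=10)->'k', 'm'(12+5=17)->'r', 'y'(24+5=29, 29 mod 26=3)->'d'
Result: bqlqrkrd


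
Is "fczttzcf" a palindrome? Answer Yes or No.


Input string: 'fczttzcf'
Reversed: 'fczttzcf'
Compare pairs: s[0]='f' vs s[7]='f' (match), s[1]='c' vs s[6]='c' (match), s[2]='z' vs s[5]='z' (match), s[3]='t' vs s[4]='t' (match)
Palindrome: Yes


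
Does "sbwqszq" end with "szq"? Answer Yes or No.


Input string: 'sbwqszq'
Suffix to check: 'szq'
Last 3 characters of input: 'szq'
Match: True
Result: Yes


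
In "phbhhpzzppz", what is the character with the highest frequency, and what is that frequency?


Input: 'phbhhpzzppz'
Operation: tally each character
Counts: 'b':1, 'h':3, 'p':4, 'z':3
Maximum: 'p' appears 4 times


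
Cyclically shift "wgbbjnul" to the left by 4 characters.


Input: 'wgbbjnul', shift = 4
Operation: split at index 4 and swap parts
Front part s[0:4] = 'wgbb'
Back part s[4:] = 'jnul'
Rotated = back + front = 'jnul' + 'wgbb'
Result: jnulwgbb


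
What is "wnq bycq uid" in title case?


Input string: 'wnq bycq uid'
Operation: capitalize first letter of each word
Word transformations: 'wnq'->'Wnq', 'bycq'->'Bycq', 'uid'->'Uid'
Result: Wnq Bycq Uid


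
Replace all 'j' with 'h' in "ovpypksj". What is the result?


Input string: 'ovpypksj'
Operation: replace 'j' with 'h'
Positions of 'j': 7
After replacement: ovpypksh


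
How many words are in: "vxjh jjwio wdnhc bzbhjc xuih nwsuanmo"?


Input string: 'vxjh jjwio wdnhc bzbhjc xuih nwsuanmo'
Operation: split by spaces
Words found: 'vxjh', 'jjwio', 'wdnhc', 'bzbhjc', 'xuih', 'nwsuanmo'
Word count: 6


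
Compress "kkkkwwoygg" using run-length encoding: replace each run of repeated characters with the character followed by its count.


Input: 'kkkkwwoygg'
Operation: identify consecutive runs
Runs: 'kkkk' -> k4, 'ww' -> w2, 'o' -> o1, 'y' -> y1, 'gg' -> g2
Encoded: k4w2o1y1g2


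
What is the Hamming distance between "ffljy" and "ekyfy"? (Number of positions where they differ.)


String 1: 'ffljy'
String 2: 'ekyfy'
Compare each position: pos 0: 'f'!='e', pos 1: 'f'!='k', pos 2: 'l'!='y', pos 3: 'j'!='f', pos 4: 'y'=='y'
Differing positions: 4
Hamming distance: 4


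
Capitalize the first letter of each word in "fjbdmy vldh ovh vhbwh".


Input string: 'fjbdmy vldh ovh vhbwh'
Operation: capitalize first letter of each word
Word transformations: 'fjbdmy'->'Fjbdmy', 'vldh'->'Vldh', 'ovh'->'Ovh', 'vhbwh'->'Vhbwh'
Result: Fjbdmy Vldh Ovh Vhbwh


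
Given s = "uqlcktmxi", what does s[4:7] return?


Input string: 'uqlcktmxi'
Operation: slice [4:7]
Extract characters: s[4]='k', s[5]='t', s[6]='m'
Result: ktm


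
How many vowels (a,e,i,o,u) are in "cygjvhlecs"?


Input string: 'cygjvhlecs'
Operation: count vowels (a, e, i, o, u)
Scan: s[0]='c', s[1]='y', s[2]='g', s[3]='j', s[4]='v', s[5]='h', s[6]='l', s[7]='e' (vowel), s[8]='c', s[9]='s'
Vowels found: 1
Result: 1


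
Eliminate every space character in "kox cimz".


Input string: 'kox cimz'
Operation: remove all spaces
Words: 'kox', 'cimz'
Join without spaces: koxcimz


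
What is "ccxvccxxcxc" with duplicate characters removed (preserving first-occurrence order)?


Input: 'ccxvccxxcxc'
Operation: keep first occurrence of each character
Scan: s[0]='c' new -> keep; s[1]='c' seen -> skip; s[2]='x' new -> keep; s[3]='v' new -> keep; s[4]='c' seen -> skip; s[5]='c' seen -> skip; s[6]='x' seen -> skip; s[7]='x' seen -> skip; s[8]='c' seen -> skip; s[9]='x' seen -> skip; s[10]='c' seen -> skip
Result: cxv


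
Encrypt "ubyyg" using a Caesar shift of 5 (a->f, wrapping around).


Input: 'ubyyg', shift = 5
Operation: for each letter, (position + 5) mod 26
Mapping: 'u'(20+5=25)->'z', 'b'(1+5=6)->'g', 'y'(24+5=29, 29 mod 26=3)->'d', 'y'(24+5=29, 29 mod 26=3)->'d', 'g'(6+5=11)->'l'
Result: zgddl


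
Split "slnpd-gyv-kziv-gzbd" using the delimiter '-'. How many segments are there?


Input string: 'slnpd-gyv-kziv-gzbd'
Delimiter: '-'
Split result: 'slnpd', 'gyv', 'kziv', 'gzbd'
Number of parts: 4


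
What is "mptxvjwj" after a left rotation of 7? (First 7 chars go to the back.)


Input: 'mptxvjwj', shift = 7
Operation: split at index 7 and swap parts
Front part s[0:7] = 'mptxvjw'
Back part s[7:] = 'j'
Rotated = back + front = 'j' + 'mptxvjw'
Result: jmptxvjw


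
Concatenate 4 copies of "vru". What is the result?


Input string: 'vru'
Operation: repeat 4 times
Concatenation: 'vru' + 'vru' + 'vru' + 'vru'
Result: vruvruvruvru


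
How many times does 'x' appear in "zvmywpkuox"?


Input string: 'zvmywpkuox'
Target character: 'x'
Scan each position: s[9]='x'
Matches found at indices: 9
Total: 1


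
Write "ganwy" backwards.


Input string: 'ganwy'
Operation: reverse character order
Original order: 'g' -> 'a' -> 'n' -> 'w' -> 'y'
Reversed order: 'y' -> 'w' -> 'n' -> 'a' -> 'g'
Result: ywnag


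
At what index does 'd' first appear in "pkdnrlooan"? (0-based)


Input string: 'pkdnrlooan'
Target: 'd'
Scanning left to right: s[0]='p', s[1]='k', s[2]='d'
First match at index: 2


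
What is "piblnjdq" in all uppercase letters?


Input string: 'piblnjdq'
Operation: convert each letter to uppercase
Mapping: 'p'->'P', 'i'->'I', 'b'->'B', 'l'->'L', 'n'->'N', 'j'->'J', 'd'->'D', 'q'->'Q'
Result: PIBLNJDQ


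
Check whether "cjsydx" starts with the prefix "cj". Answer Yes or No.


Input string: 'cjsydx'
Prefix to check: 'cj'
First 2 characters of input: 'cj'
Match: True
Result: Yes


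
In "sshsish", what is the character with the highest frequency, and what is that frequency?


Input: 'sshsish'
Operation: tally each character
Counts: 'h':2, 'i':1, 's':4
Maximum: 's' appears 4 times


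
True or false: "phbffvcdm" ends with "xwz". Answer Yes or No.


Input string: 'phbffvcdm'
Suffix to check: 'xwz'
Last 3 characters of input: 'cdm'
Match: False
Result: No


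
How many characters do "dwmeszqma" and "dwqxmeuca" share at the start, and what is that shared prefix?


String 1: 'dwmeszqma'
String 2: 'dwqxmeuca'
Compare position by position:
pos 0: 'd' vs 'd' match
pos 1: 'w' vs 'w' match
pos 2: 'm' vs 'q' differ -> stop
Longest common prefix: "dw" (length 2)


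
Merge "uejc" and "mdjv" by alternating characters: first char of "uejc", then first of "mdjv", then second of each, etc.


String 1: 'uejc'
String 2: 'mdjv'
Operation: alternate characters
Pairs: 'u'+'m', 'e'+'d', 'j'+'j', 'c'+'v'
Result: umedjjcv


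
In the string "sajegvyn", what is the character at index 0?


Input string: 'sajegvyn'
Operation: get character at index 0
Index mapping: s[0]='s'
Result: 's'


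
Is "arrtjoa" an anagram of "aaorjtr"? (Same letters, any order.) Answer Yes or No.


String 1: 'aaorjtr' -> sorted: 'aajorrt'
String 2: 'arrtjoa' -> sorted: 'aajorrt'
Compare sorted forms: 'aajorrt' == 'aajorrt'
Anagram: Yes


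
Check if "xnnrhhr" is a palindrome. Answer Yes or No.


Input string: 'xnnrhhr'
Reversed: 'rhhrnnx'
Compare pairs: s[0]='x' vs s[6]='r' (mismatch), s[1]='n' vs s[5]='h' (mismatch), s[2]='n' vs s[4]='h' (mismatch)
Palindrome: No


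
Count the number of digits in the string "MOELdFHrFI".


Input string: 'MOELdFHrFI'
Operation: count digit characters (0-9)
Scan: 'M', 'O', 'E', 'L', 'd', 'F', 'H', 'r', 'F', 'I'
Digits found: 0
Result: 0


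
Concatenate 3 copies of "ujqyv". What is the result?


Input string: 'ujqyv'
Operation: repeat 3 times
Concatenation: 'ujqyv' + 'ujqyv' + 'ujqyv'
Result: ujqyvujqyvujqyv


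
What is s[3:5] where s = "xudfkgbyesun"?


Input string: 'xudfkgbyesun'
Operation: slice [3:5]
Extract characters: s[3]='f', s[4]='k'
Result: fk


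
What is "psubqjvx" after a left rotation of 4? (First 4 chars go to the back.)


Input: 'psubqjvx', shift = 4
Operation: split at index 4 and swap parts
Front part s[0:4] = 'psub'
Back part s[4:] = 'qjvx'
Rotated = back + front = 'qjvx' + 'psub'
Result: qjvxpsub


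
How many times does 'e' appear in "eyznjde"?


Input string: 'eyznjde'
Target character: 'e'
Scan each position: s[0]='e', s[6]='e'
Matches found at indices: 0, 6
Total: 2


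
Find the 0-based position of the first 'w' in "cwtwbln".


Input string: 'cwtwbln'
Target: 'w'
Scanning left to right: s[0]='c', s[1]='w'
First match at index: 1


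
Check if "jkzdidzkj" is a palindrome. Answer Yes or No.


Input string: 'jkzdidzkj'
Reversed: 'jkzdidzkj'
Compare pairs: s[0]='j' vs s[8]='j' (match), s[1]='k' vs s[7]='k' (match), s[2]='z' vs s[6]='z' (match), s[3]='d' vs s[5]='d' (match)
Palindrome: Yes


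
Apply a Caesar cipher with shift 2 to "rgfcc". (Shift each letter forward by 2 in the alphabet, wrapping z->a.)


Input: 'rgfcc', shift = 2
Operation: for each letter, (position + 2) mod 26
Mapping: 'r'(17+2=19)->'t', 'g'(6+2=8)->'i', 'f'(5+2=7)->'h', 'c'(2+2=4)->'e', 'c'(2+2=4)->'e'
Result: tihee


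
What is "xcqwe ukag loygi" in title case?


Input string: 'xcqwe ukag loygi'
Operation: capitalize first letter of each word
Word transformations: 'xcqwe'->'Xcqwe', 'ukag'->'Ukag', 'loygi'->'Loygi'
Result: Xcqwe Ukag Loygi


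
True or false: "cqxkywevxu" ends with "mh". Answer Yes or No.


Input string: 'cqxkywevxu'
Suffix to check: 'mh'
Last 2 characters of input: 'xu'
Match: False
Result: No


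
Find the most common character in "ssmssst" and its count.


Input: 'ssmssst'
Operation: tally each character
Counts: 'm':1, 's':5, 't':1
Maximum: 's' appears 5 times


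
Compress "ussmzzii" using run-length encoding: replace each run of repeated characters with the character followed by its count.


Input: 'ussmzzii'
Operation: identify consecutive runs
Runs: 'u' -> u1, 'ss' -> s2, 'm' -> m1, 'zz' -> z2, 'ii' -> i2
Encoded: u1s2m1z2i2


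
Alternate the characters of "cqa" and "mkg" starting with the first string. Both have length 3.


String 1: 'cqa'
String 2: 'mkg'
Operation: alternate characters
Pairs: 'c'+'m', 'q'+'k', 'a'+'g'
Result: cmqkag


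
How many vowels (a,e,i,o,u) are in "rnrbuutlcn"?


Input string: 'rnrbuutlcn'
Operation: count vowels (a, e, i, o, u)
Scan: s[0]='r', s[1]='n', s[2]='r', s[3]='b', s[4]='u' (vowel), s[5]='u' (vowel), s[6]='t', s[7]='l', s[8]='c', s[9]='n'
Vowels found: 2
Result: 2


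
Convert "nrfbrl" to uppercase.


Input string: 'nrfbrl'
Operation: convert each letter to uppercase
Mapping: 'n'->'N', 'r'->'R', 'f'->'F', 'b'->'B', 'r'->'R', 'l'->'L'
Result: NRFBRL


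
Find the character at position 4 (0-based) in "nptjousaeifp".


Input string: 'nptjousaeifp'
Operation: get character at index 4
Index mapping: s[0]='n', s[1]='p', s[2]='t', s[3]='j', s[4]='o'
Result: 'o'


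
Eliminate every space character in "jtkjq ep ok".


Input string: 'jtkjq ep ok'
Operation: remove all spaces
Words: 'jtkjq', 'ep', 'ok'
Join without spaces: jtkjqepok


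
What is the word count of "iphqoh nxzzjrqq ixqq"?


Input string: 'iphqoh nxzzjrqq ixqq'
Operation: split by spaces
Words found: 'iphqoh', 'nxzzjrqq', 'ixqq'
Word count: 3


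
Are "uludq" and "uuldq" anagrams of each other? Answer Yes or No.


String 1: 'uludq' -> sorted: 'dlquu'
String 2: 'uuldq' -> sorted: 'dlquu'
Compare sorted forms: 'dlquu' == 'dlquu'
Anagram: Yes


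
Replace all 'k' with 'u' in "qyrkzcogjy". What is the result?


Input string: 'qyrkzcogjy'
Operation: replace 'k' with 'u'
Positions of 'k': 3
After replacement: qyruzcogjy


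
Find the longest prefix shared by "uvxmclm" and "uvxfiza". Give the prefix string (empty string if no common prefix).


String 1: 'uvxmclm'
String 2: 'uvxfiza'
Compare position by position:
pos 0: 'u' vs 'u' match
pos 1: 'v' vs 'v' match
pos 2: 'x' vs 'x' match
pos 3: 'm' vs 'f' differ -> stop
Longest common prefix: "uvx" (length 3)


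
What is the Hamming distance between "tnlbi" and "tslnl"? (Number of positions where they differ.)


String 1: 'tnlbi'
String 2: 'tslnl'
Compare each position: pos 0: 't'=='t', pos 1: 'n'!='s', pos 2: 'l'=='l', pos 3: 'b'!='n', pos 4: 'i'!='l'
Differing positions: 3
Hamming distance: 3


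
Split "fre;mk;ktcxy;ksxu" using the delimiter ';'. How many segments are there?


Input string: 'fre;mk;ktcxy;ksxu'
Delimiter: ';'
Split result: 'fre', 'mk', 'ktcxy', 'ksxu'
Number of parts: 4


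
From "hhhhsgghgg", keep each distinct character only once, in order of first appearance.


Input: 'hhhhsgghgg'
Operation: keep first occurrence of each character
Scan: s[0]='h' new -> keep; s[1]='h' seen -> skip; s[2]='h' seen -> skip; s[3]='h' seen -> skip; s[4]='s' new -> keep; s[5]='g' new -> keep; s[6]='g' seen -> skip; s[7]='h' seen -> skip; s[8]='g' seen -> skip; s[9]='g' seen -> skip
Result: hsg


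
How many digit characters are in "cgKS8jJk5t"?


Input string: 'cgKS8jJk5t'
Operation: count digit characters (0-9)
Scan: 'c', 'g', 'K', 'S', '8'(digit), 'j', 'J', 'k', '5'(digit), 't'
Digits found: 2
Result: 2


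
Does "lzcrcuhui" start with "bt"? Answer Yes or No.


Input string: 'lzcrcuhui'
Prefix to check: 'bt'
First 2 characters of input: 'lz'
Match: False
Result: No


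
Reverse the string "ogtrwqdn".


Input string: 'ogtrwqdn'
Operation: reverse character order
Original order: 'o' -> 'g' -> 't' -> 'r' -> 'w' -> 'q' -> 'd' -> 'n'
Reversed order: 'n' -> 'd' -> 'q' -> 'w' -> 'r' -> 't' -> 'g' -> 'o'
Result: ndqwrtgo


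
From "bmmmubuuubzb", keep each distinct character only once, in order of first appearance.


Input: 'bmmmubuuubzb'
Operation: keep first occurrence of each character
Scan: s[0]='b' new -> keep; s[1]='m' new -> keep; s[2]='m' seen -> skip; s[3]='m' seen -> skip; s[4]='u' new -> keep; s[5]='b' seen -> skip; s[6]='u' seen -> skip; s[7]='u' seen -> skip; s[8]='u' seen -> skip; s[9]='b' seen -> skip; s[10]='z' new -> keep; s[11]='b' seen -> skip
Result: bmuz


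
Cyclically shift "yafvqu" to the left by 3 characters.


Input: 'yafvqu', shift = 3
Operation: split at index 3 and swap parts
Front part s[0:3] = 'yaf'
Back part s[3:] = 'vqu'
Rotated = back + front = 'vqu' + 'yaf'
Result: vquyaf


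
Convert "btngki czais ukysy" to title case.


Input string: 'btngki czais ukysy'
Operation: capitalize first letter of each word
Word transformations: 'btngki'->'Btngki', 'czais'->'Czais', 'ukysy'->'Ukysy'
Result: Btngki Czais Ukysy


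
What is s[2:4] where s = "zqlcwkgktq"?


Input string: 'zqlcwkgktq'
Operation: slice [2:4]
Extract characters: s[2]='l', s[3]='c'
Result: lc


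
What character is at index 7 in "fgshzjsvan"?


Input string: 'fgshzjsvan'
Operation: get character at index 7
Index mapping: s[0]='f', s[1]='g', s[2]='s', s[3]='h', s[4]='z', s[5]='j', s[6]='s', s[7]='v'
Result: 'v'


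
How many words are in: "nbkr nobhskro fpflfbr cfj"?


Input string: 'nbkr nobhskro fpflfbr cfj'
Operation: split by spaces
Words found: 'nbkr', 'nobhskro', 'fpflfbr', 'cfj'
Word count: 4


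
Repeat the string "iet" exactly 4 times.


Input string: 'iet'
Operation: repeat 4 times
Concatenation: 'iet' + 'iet' + 'iet' + 'iet'
Result: ietietietiet


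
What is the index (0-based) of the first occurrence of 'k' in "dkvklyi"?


Input string: 'dkvklyi'
Target: 'k'
Scanning left to right: s[0]='d', s[1]='k'
First match at index: 1


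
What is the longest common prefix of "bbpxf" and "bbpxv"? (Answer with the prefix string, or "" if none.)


String 1: 'bbpxf'
String 2: 'bbpxv'
Compare position by position:
pos 0: 'b' vs 'b' match
pos 1: 'b' vs 'b' match
pos 2: 'p' vs 'p' match
pos 3: 'x' vs 'x' match
pos 4: 'f' vs 'v' differ -> stop
Longest common prefix: "bbpx" (length 4)


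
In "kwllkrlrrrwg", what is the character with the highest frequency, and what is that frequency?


Input: 'kwllkrlrrrwg'
Operation: tally each character
Counts: 'g':1, 'k':2, 'l':3, 'r':4, 'w':2
Maximum: 'r' appears 4 times


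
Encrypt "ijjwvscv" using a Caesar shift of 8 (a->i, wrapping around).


Input: 'ijjwvscv', shift = 8
Operation: for each letter, (position + 8) mod 26
Mapping: 'i'(8+8=16)->'q', 'j'(9+8=17)->'r', 'j'(9+8=17)->'r', 'w'(22+8=30, 30 mod 26=4)->'e', 'v'(21+8=29, 29 mod 26=3)->'d', 's'(18+8=26, 26 mod 26=0)->'a', 'c'(2+8=10)->'k', 'v'(21+8=29, 29 mod 26=3)->'d'
Result: qrredakd


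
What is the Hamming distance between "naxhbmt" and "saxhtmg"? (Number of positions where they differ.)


String 1: 'naxhbmt'
String 2: 'saxhtmg'
Compare each position: pos 0: 'n'!='s', pos 1: 'a'=='a', pos 2: 'x'=='x', pos 3: 'h'=='h', pos 4: 'b'!='t', pos 5: 'm'=='m', pos 6: 't'!='g'
Differing positions: 3
Hamming distance: 3


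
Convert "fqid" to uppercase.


Input string: 'fqid'
Operation: convert each letter to uppercase
Mapping: 'f'->'F', 'q'->'Q', 'i'->'I', 'd'->'D'
Result: FQID


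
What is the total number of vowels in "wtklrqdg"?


Input string: 'wtklrqdg'
Operation: count vowels (a, e, i, o, u)
Scan: s[0]='w', s[1]='t', s[2]='k', s[3]='l', s[4]='r', s[5]='q', s[6]='d', s[7]='g'
Vowels found: 0
Result: 0


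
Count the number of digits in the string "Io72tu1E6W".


Input string: 'Io72tu1E6W'
Operation: count digit characters (0-9)
Scan: 'I', 'o', '7'(digit), '2'(digit), 't', 'u', '1'(digit), 'E', '6'(digit), 'W'
Digits found: 4
Result: 4


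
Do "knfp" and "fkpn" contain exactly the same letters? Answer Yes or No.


String 1: 'knfp' -> sorted: 'fknp'
String 2: 'fkpn' -> sorted: 'fknp'
Compare sorted forms: 'fknp' == 'fknp'
Anagram: Yes


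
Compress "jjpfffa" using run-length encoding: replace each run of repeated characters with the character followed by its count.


Input: 'jjpfffa'
Operation: identify consecutive runs
Runs: 'jj' -> j2, 'p' -> p1, 'fff' -> f3, 'a' -> a1
Encoded: j2p1f3a1


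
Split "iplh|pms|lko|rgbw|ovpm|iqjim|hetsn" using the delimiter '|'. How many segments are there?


Input string: 'iplh|pms|lko|rgbw|ovpm|iqjim|hetsn'
Delimiter: '|'
Split result: 'iplh', 'pms', 'lko', 'rgbw', 'ovpm', 'iqjim', 'hetsn'
Number of parts: 7


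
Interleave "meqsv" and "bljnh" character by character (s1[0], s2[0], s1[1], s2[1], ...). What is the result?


String 1: 'meqsv'
String 2: 'bljnh'
Operation: alternate characters
Pairs: 'm'+'b', 'e'+'l', 'q'+'j', 's'+'n', 'v'+'h'
Result: mbelqjsnvh


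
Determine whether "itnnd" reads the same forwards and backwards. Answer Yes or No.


Input string: 'itnnd'
Reversed: 'dnnti'
Compare pairs: s[0]='i' vs s[4]='d' (mismatch), s[1]='t' vs s[3]='n' (mismatch)
Palindrome: No


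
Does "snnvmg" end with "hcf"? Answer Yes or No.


Input string: 'snnvmg'
Suffix to check: 'hcf'
Last 3 characters of input: 'vmg'
Match: False
Result: No


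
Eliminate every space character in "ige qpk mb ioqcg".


Input string: 'ige qpk mb ioqcg'
Operation: remove all spaces
Words: 'ige', 'qpk', 'mb', 'ioqcg'
Join without spaces: igeqpkmbioqcg


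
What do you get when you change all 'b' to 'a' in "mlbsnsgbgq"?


Input string: 'mlbsnsgbgq'
Operation: replace 'b' with 'a'
Positions of 'b': 2, 7
After replacement: mlasnsgagq


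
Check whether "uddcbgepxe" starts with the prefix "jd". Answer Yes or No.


Input string: 'uddcbgepxe'
Prefix to check: 'jd'
First 2 characters of input: 'ud'
Match: False
Result: No


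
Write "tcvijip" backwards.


Input string: 'tcvijip'
Operation: reverse character order
Original order: 't' -> 'c' -> 'v' -> 'i' -> 'j' -> 'i' -> 'p'
Reversed order: 'p' -> 'i' -> 'j' -> 'i' -> 'v' -> 'c' -> 't'
Result: pijivct


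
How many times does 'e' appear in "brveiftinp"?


Input string: 'brveiftinp'
Target character: 'e'
Scan each position: s[3]='e'
Matches found at indices: 3
Total: 1


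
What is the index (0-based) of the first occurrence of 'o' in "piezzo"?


Input string: 'piezzo'
Target: 'o'
Scanning left to right: s[0]='p', s[1]='i', s[2]='e', s[3]='z', s[4]='z', s[5]='o'
First match at index: 5


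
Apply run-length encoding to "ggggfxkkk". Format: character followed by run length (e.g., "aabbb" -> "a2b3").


Input: 'ggggfxkkk'
Operation: identify consecutive runs
Runs: 'gggg' -> g4, 'f' -> f1, 'x' -> x1, 'kkk' -> k3
Encoded: g4f1x1k3


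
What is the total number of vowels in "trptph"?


Input string: 'trptph'
Operation: count vowels (a, e, i, o, u)
Scan: s[0]='t', s[1]='r', s[2]='p', s[3]='t', s[4]='p', s[5]='h'
Vowels found: 0
Result: 0


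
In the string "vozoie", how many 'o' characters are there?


Input string: 'vozoie'
Target character: 'o'
Scan each position: s[1]='o', s[3]='o'
Matches found at indices: 1, 3
Total: 2


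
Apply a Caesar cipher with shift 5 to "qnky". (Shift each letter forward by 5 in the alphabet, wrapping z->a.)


Input: 'qnky', shift = 5
Operation: for each letter, (position + 5) mod 26
Mapping: 'q'(16+5=21)->'v', 'n'(13+5=18)->'s', 'k'(10+5=15)->'p', 'y'(24+5=29, 29 mod 26=3)->'d'
Result: vspd


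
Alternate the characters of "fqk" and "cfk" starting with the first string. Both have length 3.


String 1: 'fqk'
String 2: 'cfk'
Operation: alternate characters
Pairs: 'f'+'c', 'q'+'f', 'k'+'k'
Result: fcqfkk


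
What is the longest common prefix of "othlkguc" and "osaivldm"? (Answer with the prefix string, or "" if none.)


String 1: 'othlkguc'
String 2: 'osaivldm'
Compare position by position:
pos 0: 'o' vs 'o' match
pos 1: 't' vs 's' differ -> stop
Longest common prefix: "o" (length 1)


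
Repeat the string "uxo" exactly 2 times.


Input string: 'uxo'
Operation: repeat 2 times
Concatenation: 'uxo' + 'uxo'
Result: uxouxo


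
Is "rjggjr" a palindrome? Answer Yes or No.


Input string: 'rjggjr'
Reversed: 'rjggjr'
Compare pairs: s[0]='r' vs s[5]='r' (match), s[1]='j' vs s[4]='j' (match), s[2]='g' vs s[3]='g' (match)
Palindrome: Yes


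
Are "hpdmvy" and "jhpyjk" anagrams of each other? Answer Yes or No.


String 1: 'hpdmvy' -> sorted: 'dhmpvy'
String 2: 'jhpyjk' -> sorted: 'hjjkpy'
Compare sorted forms: 'dhmpvy' != 'hjjkpy'
Anagram: No


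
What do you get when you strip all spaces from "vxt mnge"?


Input string: 'vxt mnge'
Operation: remove all spaces
Words: 'vxt', 'mnge'
Join without spaces: vxtmnge


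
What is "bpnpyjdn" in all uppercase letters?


Input string: 'bpnpyjdn'
Operation: convert each letter to uppercase
Mapping: 'b'->'B', 'p'->'P', 'n'->'N', 'p'->'P', 'y'->'Y', 'j'->'J', 'd'->'D', 'n'->'N'
Result: BPNPYJDN


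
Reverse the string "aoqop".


Input string: 'aoqop'
Operation: reverse character order
Original order: 'a' -> 'o' -> 'q' -> 'o' -> 'p'
Reversed order: 'p' -> 'o' -> 'q' -> 'o' -> 'a'
Result: poqoa


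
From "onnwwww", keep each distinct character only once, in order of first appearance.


Input: 'onnwwww'
Operation: keep first occurrence of each character
Scan: s[0]='o' new -> keep; s[1]='n' new -> keep; s[2]='n' seen -> skip; s[3]='w' new -> keep; s[4]='w' seen -> skip; s[5]='w' seen -> skip; s[6]='w' seen -> skip
Result: onw


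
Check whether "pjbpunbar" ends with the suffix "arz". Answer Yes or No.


Input string: 'pjbpunbar'
Suffix to check: 'arz'
Last 3 characters of input: 'bar'
Match: False
Result: No


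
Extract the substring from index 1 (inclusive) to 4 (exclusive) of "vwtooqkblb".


Input string: 'vwtooqkblb'
Operation: slice [1:4]
Extract characters: s[1]='w', s[2]='t', s[3]='o'
Result: wto


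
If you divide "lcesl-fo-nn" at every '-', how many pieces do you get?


Input string: 'lcesl-fo-nn'
Delimiter: '-'
Split result: 'lcesl', 'fo', 'nn'
Number of parts: 3


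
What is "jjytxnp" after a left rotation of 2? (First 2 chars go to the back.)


Input: 'jjytxnp', shift = 2
Operation: split at index 2 and swap parts
Front part s[0:2] = 'jj'
Back part s[2:] = 'ytxnp'
Rotated = back + front = 'ytxnp' + 'jj'
Result: ytxnpjj


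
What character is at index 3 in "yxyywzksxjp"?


Input string: 'yxyywzksxjp'
Operation: get character at index 3
Index mapping: s[0]='y', s[1]='x', s[2]='y', s[3]='y'
Result: 'y'


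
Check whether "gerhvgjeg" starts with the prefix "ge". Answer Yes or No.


Input string: 'gerhvgjeg'
Prefix to check: 'ge'
First 2 characters of input: 'ge'
Match: True
Result: Yes


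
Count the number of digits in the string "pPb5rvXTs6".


Input string: 'pPb5rvXTs6'
Operation: count digit characters (0-9)
Scan: 'p', 'P', 'b', '5'(digit), 'r', 'v', 'X', 'T', 's', '6'(digit)
Digits found: 2
Result: 2


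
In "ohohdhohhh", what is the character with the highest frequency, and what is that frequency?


Input: 'ohohdhohhh'
Operation: tally each character
Counts: 'd':1, 'h':6, 'o':3
Maximum: 'h' appears 6 times


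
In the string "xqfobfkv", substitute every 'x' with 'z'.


Input string: 'xqfobfkv'
Operation: replace 'x' with 'z'
Positions of 'x': 0
After replacement: zqfobfkv


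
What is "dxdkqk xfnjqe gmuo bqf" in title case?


Input string: 'dxdkqk xfnjqe gmuo bqf'
Operation: capitalize first letter of each word
Word transformations: 'dxdkqk'->'Dxdkqk', 'xfnjqe'->'Xfnjqe', 'gmuo'->'Gmuo', 'bqf'->'Bqf'
Result: Dxdkqk Xfnjqe Gmuo Bqf


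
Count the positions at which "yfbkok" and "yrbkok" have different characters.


String 1: 'yfbkok'
String 2: 'yrbkok'
Compare each position: pos 0: 'y'=='y', pos 1: 'f'!='r', pos 2: 'b'=='b', pos 3: 'k'=='k', pos 4: 'o'=='o', pos 5: 'k'=='k'
Differing positions: 1
Hamming distance: 1


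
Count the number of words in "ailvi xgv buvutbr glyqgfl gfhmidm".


Input string: 'ailvi xgv buvutbr glyqgfl gfhmidm'
Operation: split by spaces
Words found: 'ailvi', 'xgv', 'buvutbr', 'glyqgfl', 'gfhmidm'
Word count: 5


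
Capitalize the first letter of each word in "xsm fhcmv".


Input string: 'xsm fhcmv'
Operation: capitalize first letter of each word
Word transformations: 'xsm'->'Xsm', 'fhcmv'->'Fhcmv'
Result: Xsm Fhcmv


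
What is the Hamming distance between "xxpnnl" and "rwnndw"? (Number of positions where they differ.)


String 1: 'xxpnnl'
String 2: 'rwnndw'
Compare each position: pos 0: 'x'!='r', pos 1: 'x'!='w', pos 2: 'p'!='n', pos 3: 'n'=='n', pos 4: 'n'!='d', pos 5: 'l'!='w'
Differing positions: 5
Hamming distance: 5


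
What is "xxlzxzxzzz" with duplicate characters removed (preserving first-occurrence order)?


Input: 'xxlzxzxzzz'
Operation: keep first occurrence of each character
Scan: s[0]='x' new -> keep; s[1]='x' seen -> skip; s[2]='l' new -> keep; s[3]='z' new -> keep; s[4]='x' seen -> skip; s[5]='z' seen -> skip; s[6]='x' seen -> skip; s[7]='z' seen -> skip; s[8]='z' seen -> skip; s[9]='z' seen -> skip
Result: xlz


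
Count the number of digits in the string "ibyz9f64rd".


Input string: 'ibyz9f64rd'
Operation: count digit characters (0-9)
Scan: 'i', 'b', 'y', 'z', '9'(digit), 'f', '6'(digit), '4'(digit), 'r', 'd'
Digits found: 3
Result: 3


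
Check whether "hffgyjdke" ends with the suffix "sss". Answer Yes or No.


Input string: 'hffgyjdke'
Suffix to check: 'sss'
Last 3 characters of input: 'dke'
Match: False
Result: No


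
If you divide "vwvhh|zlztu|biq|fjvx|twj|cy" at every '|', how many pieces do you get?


Input string: 'vwvhh|zlztu|biq|fjvx|twj|cy'
Delimiter: '|'
Split result: 'vwvhh', 'zlztu', 'biq', 'fjvx', 'twj', 'cy'
Number of parts: 6


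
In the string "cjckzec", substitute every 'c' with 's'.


Input string: 'cjckzec'
Operation: replace 'c' with 's'
Positions of 'c': 0, 2, 6
After replacement: sjskzes


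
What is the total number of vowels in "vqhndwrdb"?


Input string: 'vqhndwrdb'
Operation: count vowels (a, e, i, o, u)
Scan: s[0]='v', s[1]='q', s[2]='h', s[3]='n', s[4]='d', s[5]='w', s[6]='r', s[7]='d', s[8]='b'
Vowels found: 0
Result: 0


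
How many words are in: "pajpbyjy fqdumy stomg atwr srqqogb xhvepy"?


Input string: 'pajpbyjy fqdumy stomg atwr srqqogb xhvepy'
Operation: split by spaces
Words found: 'pajpbyjy', 'fqdumy', 'stomg', 'atwr', 'srqqogb', 'xhvepy'
Word count: 6


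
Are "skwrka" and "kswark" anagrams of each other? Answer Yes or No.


String 1: 'skwrka' -> sorted: 'akkrsw'
String 2: 'kswark' -> sorted: 'akkrsw'
Compare sorted forms: 'akkrsw' == 'akkrsw'
Anagram: Yes


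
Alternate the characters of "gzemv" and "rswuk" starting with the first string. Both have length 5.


String 1: 'gzemv'
String 2: 'rswuk'
Operation: alternate characters
Pairs: 'g'+'r', 'z'+'s', 'e'+'w', 'm'+'u', 'v'+'k'
Result: grzsewmuvk


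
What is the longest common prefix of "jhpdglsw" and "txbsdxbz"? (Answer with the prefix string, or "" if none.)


String 1: 'jhpdglsw'
String 2: 'txbsdxbz'
Compare position by position:
pos 0: 'j' vs 't' differ -> stop
Longest common prefix: "" (length 0)


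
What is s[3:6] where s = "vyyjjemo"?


Input string: 'vyyjjemo'
Operation: slice [3:6]
Extract characters: s[3]='j', s[4]='j', s[5]='e'
Result: jje


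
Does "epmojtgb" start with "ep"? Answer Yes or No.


Input string: 'epmojtgb'
Prefix to check: 'ep'
First 2 characters of input: 'ep'
Match: True
Result: Yes


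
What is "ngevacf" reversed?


Input string: 'ngevacf'
Operation: reverse character order
Original order: 'n' -> 'g' -> 'e' -> 'v' -> 'a' -> 'c' -> 'f'
Reversed order: 'f' -> 'c' -> 'a' -> 'v' -> 'e' -> 'g' -> 'n'
Result: fcavegn


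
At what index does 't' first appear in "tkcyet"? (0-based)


Input string: 'tkcyet'
Target: 't'
Scanning left to right: s[0]='t'
First match at index: 0
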